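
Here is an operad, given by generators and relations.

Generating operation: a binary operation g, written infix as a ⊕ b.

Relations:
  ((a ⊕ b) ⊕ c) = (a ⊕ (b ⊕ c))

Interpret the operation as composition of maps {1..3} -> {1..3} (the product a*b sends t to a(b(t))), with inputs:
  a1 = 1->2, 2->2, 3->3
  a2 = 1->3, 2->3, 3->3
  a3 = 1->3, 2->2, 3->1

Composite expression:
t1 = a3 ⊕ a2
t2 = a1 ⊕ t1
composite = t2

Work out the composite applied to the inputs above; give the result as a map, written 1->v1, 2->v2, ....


1->2, 2->2, 3->2

(a3 ⊕ a2) = 1->1, 2->1, 3->1
(a1 ⊕ (a3 ⊕ a2)) = 1->2, 2->2, 3->2


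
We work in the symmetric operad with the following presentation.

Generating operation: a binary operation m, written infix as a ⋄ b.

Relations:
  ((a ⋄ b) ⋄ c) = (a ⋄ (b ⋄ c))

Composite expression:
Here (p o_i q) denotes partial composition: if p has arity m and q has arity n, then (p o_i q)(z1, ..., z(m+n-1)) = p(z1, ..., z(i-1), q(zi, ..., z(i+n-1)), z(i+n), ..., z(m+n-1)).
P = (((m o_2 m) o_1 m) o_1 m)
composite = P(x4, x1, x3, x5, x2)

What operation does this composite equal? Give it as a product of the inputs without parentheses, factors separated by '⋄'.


x4 ⋄ x1 ⋄ x3 ⋄ x5 ⋄ x2

Under associativity of m, the answer is the x's in reading order.
(x4 ⋄ x1) reduces to x4 ⋄ x1
((x4 ⋄ x1) ⋄ x3) reduces to x4 ⋄ x1 ⋄ x3
(x5 ⋄ x2) reduces to x5 ⋄ x2
(((x4 ⋄ x1) ⋄ x3) ⋄ (x5 ⋄ x2)) reduces to x4 ⋄ x1 ⋄ x3 ⋄ x5 ⋄ x2


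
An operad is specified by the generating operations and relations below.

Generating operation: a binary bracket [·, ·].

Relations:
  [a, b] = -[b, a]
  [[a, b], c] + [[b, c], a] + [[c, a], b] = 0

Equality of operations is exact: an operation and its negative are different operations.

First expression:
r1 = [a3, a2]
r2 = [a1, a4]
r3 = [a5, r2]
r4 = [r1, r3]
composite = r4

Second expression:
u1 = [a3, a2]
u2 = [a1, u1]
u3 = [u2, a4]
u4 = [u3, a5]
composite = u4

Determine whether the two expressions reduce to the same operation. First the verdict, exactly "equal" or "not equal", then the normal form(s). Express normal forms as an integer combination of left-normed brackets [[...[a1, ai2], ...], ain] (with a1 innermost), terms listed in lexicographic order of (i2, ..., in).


not equal; the first gives -[[[[a1, a4], a5], a2], a3] + [[[[a1, a4], a5], a3], a2] and the second -[[[[a1, a2], a3], a4], a5] + [[[[a1, a3], a2], a4], a5]


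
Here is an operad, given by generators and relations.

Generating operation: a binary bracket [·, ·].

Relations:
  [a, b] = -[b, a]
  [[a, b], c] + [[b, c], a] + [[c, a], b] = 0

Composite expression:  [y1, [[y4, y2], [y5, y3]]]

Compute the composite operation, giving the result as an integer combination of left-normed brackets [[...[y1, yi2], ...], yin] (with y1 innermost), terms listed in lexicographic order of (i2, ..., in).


[[[[y1, y2], y4], y3], y5] - [[[[y1, y2], y4], y5], y3] - [[[[y1, y3], y5], y2], y4] + [[[[y1, y3], y5], y4], y2] - [[[[y1, y4], y2], y3], y5] + [[[[y1, y4], y2], y5], y3] + [[[[y1, y5], y3], y2], y4] - [[[[y1, y5], y3], y4], y2]

Skip Jacobi rewriting: expand, keep y1-initial words, read off terms.
Composite bracket: [y1, [[y4, y2], [y5, y3]]]
Full expansion: 16 signed words from ab - ba (2^4 = 16).
The y1-initial words carry the normal form:
  word y1y2y4y3y5 has sign +1, contributing +[[[[y1, y2], y4], y3], y5]
  word y1y2y4y5y3 has sign -1, contributing -[[[[y1, y2], y4], y5], y3]
  word y1y3y5y2y4 has sign -1, contributing -[[[[y1, y3], y5], y2], y4]
  word y1y3y5y4y2 has sign +1, contributing +[[[[y1, y3], y5], y4], y2]
  word y1y4y2y3y5 has sign -1, contributing -[[[[y1, y4], y2], y3], y5]
  word y1y4y2y5y3 has sign +1, contributing +[[[[y1, y4], y2], y5], y3]
  word y1y5y3y2y4 has sign +1, contributing +[[[[y1, y5], y3], y2], y4]
  word y1y5y3y4y2 has sign -1, contributing -[[[[y1, y5], y3], y4], y2]


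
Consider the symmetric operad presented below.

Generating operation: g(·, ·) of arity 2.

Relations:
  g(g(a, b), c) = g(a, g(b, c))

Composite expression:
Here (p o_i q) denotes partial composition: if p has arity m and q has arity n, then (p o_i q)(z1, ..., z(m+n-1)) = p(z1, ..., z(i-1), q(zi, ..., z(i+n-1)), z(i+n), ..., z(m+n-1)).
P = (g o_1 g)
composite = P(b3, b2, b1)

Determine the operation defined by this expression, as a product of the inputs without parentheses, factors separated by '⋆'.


b3 ⋆ b2 ⋆ b1


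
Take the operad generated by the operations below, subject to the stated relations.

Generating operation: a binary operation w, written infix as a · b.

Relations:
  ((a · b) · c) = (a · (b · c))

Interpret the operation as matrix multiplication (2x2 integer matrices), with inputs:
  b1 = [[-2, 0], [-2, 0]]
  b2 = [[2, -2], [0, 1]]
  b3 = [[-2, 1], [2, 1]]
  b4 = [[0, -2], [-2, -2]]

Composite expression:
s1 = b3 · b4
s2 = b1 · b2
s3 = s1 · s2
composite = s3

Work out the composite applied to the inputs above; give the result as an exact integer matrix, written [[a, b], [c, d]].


[[0, 0], [32, -32]]

(b3 · b4) = [[-2, 2], [-2, -6]]
(b1 · b2) = [[-4, 4], [-4, 4]]
((b3 · b4) · (b1 · b2)) = [[0, 0], [32, -32]]


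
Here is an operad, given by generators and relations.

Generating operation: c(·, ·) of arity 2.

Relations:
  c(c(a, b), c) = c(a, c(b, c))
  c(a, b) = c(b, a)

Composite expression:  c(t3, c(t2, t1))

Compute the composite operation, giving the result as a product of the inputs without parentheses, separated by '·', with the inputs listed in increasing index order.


t1 · t2 · t3

Any arrangement under c is one operation, so sort the t-inputs.
c(t2, t1) collapses to t2 · t1
c(t3, c(t2, t1)) collapses to t3 · t2 · t1
sorting the factors by input index: t1 · t2 · t3


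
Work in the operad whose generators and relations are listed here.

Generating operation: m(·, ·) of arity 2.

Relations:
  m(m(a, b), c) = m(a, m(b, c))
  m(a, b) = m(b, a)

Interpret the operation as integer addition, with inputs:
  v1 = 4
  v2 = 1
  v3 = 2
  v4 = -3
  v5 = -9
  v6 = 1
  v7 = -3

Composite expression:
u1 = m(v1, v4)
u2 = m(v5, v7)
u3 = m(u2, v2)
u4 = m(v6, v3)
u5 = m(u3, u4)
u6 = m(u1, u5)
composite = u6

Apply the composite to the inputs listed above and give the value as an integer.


-7

m(v1, v4) = 1
m(v5, v7) = -12
m(m(v5, v7), v2) = -11
m(v6, v3) = 3
m(m(m(v5, v7), v2), m(v6, v3)) = -8
m(m(v1, v4), m(m(m(v5, v7), v2), m(v6, v3))) = -7


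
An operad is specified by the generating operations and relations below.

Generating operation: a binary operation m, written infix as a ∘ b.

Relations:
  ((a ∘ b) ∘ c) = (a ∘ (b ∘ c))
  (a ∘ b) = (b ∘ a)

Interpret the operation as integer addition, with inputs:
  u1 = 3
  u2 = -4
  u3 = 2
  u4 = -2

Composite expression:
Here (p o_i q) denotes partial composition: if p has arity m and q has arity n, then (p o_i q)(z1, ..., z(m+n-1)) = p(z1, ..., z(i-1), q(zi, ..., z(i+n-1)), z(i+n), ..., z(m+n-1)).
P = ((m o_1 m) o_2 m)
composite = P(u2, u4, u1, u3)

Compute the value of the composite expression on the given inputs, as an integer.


(u4 ∘ u1) = 1
(u2 ∘ (u4 ∘ u1)) = -3
((u2 ∘ (u4 ∘ u1)) ∘ u3) = -1

-1


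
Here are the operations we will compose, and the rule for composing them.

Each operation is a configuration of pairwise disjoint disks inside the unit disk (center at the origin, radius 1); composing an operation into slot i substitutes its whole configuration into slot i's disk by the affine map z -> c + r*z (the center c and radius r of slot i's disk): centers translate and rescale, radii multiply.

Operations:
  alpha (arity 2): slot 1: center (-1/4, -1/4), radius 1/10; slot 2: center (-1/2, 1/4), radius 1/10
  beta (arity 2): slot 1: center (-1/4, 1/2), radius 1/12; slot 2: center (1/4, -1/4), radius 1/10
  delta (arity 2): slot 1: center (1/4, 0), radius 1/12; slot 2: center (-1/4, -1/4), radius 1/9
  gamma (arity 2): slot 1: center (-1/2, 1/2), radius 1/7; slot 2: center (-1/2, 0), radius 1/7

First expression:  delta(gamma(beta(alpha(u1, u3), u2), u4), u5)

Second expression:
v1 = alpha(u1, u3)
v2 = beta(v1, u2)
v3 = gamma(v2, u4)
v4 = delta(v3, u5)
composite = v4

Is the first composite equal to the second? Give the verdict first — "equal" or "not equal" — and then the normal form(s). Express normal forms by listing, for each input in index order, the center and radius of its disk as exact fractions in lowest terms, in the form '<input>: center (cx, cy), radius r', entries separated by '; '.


equal — both sides give u1: center (827/4032, 191/4032), radius 1/10080; u2: center (71/336, 13/336), radius 1/840; u3: center (59/288, 193/4032), radius 1/10080; u4: center (5/24, 0), radius 1/84; u5: center (-1/4, -1/4), radius 1/9

The first expression, normalized: u1: center (827/4032, 191/4032), radius 1/10080; u2: center (71/336, 13/336), radius 1/840; u3: center (59/288, 193/4032), radius 1/10080; u4: center (5/24, 0), radius 1/84; u5: center (-1/4, -1/4), radius 1/9
The second expression, normalized: u1: center (827/4032, 191/4032), radius 1/10080; u2: center (71/336, 13/336), radius 1/840; u3: center (59/288, 193/4032), radius 1/10080; u4: center (5/24, 0), radius 1/84; u5: center (-1/4, -1/4), radius 1/9
Same normal form: equal.


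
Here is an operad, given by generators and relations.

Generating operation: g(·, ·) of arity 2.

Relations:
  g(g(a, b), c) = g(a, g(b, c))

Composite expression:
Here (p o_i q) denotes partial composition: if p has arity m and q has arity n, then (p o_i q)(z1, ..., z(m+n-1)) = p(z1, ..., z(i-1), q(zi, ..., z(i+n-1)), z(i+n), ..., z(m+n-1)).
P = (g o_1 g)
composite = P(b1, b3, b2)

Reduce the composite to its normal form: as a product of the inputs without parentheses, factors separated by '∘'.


b1 ∘ b3 ∘ b2

All parenthesizations of g agree; list the b-inputs left to right.
g(b1, b3) spells out as b1 ∘ b3
g(g(b1, b3), b2) spells out as b1 ∘ b3 ∘ b2


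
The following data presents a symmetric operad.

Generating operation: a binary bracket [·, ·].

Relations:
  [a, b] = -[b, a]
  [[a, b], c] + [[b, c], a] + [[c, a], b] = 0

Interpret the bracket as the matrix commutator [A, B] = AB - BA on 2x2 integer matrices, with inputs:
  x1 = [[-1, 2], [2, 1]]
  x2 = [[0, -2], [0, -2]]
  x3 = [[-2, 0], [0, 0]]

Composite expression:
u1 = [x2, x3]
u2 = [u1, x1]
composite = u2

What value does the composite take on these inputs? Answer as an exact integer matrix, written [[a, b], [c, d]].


[x2, x3] = [[0, -4], [0, 0]]
[[x2, x3], x1] = [[-8, -8], [0, 8]]

[[-8, -8], [0, 8]]


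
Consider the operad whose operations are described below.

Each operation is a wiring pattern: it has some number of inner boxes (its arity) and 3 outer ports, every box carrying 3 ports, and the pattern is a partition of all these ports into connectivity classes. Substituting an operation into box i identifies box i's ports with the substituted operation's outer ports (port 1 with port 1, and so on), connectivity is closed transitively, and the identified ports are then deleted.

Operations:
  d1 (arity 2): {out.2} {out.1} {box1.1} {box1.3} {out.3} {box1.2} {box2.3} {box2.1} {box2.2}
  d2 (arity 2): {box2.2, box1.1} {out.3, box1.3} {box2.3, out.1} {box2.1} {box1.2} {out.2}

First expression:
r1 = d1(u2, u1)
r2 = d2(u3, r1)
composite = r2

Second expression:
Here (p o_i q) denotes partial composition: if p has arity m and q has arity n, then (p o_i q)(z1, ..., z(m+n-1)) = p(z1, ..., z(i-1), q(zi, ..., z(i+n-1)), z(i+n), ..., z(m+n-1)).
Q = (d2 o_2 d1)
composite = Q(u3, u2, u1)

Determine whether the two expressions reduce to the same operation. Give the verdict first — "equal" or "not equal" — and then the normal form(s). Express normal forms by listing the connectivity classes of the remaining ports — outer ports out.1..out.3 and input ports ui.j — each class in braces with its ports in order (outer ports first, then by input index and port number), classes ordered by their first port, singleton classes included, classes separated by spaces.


equal: each reduces to {out.1} {out.2} {out.3, u3.3} {u1.1} {u1.2} {u1.3} {u2.1} {u2.2} {u2.3} {u3.1} {u3.2}

Reducing the first expression gives {out.1} {out.2} {out.3, u3.3} {u1.1} {u1.2} {u1.3} {u2.1} {u2.2} {u2.3} {u3.1} {u3.2}
Reducing the second expression gives {out.1} {out.2} {out.3, u3.3} {u1.1} {u1.2} {u1.3} {u2.1} {u2.2} {u2.3} {u3.1} {u3.2}
Both agree, so they are equal.


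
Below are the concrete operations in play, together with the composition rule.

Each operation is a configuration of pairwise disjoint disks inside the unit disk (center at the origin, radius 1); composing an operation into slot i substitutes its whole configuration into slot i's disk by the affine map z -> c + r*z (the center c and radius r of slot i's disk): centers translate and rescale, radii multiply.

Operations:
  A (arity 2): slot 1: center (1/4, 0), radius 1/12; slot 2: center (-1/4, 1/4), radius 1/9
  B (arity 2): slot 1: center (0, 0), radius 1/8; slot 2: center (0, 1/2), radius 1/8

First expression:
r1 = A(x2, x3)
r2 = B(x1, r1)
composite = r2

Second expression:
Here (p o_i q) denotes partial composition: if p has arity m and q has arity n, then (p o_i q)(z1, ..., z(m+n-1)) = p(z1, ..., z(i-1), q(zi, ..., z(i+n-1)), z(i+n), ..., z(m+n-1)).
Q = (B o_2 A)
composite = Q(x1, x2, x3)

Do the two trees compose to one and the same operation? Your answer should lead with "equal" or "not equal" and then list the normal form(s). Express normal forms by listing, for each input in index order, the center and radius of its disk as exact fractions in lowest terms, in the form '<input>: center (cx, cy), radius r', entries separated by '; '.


equal — both sides give x1: center (0, 0), radius 1/8; x2: center (1/32, 1/2), radius 1/96; x3: center (-1/32, 17/32), radius 1/72


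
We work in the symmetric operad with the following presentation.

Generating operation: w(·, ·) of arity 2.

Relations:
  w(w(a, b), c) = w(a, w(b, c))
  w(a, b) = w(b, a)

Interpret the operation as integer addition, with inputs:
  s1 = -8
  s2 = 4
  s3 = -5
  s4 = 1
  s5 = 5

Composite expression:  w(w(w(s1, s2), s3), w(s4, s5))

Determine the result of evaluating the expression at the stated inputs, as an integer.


-3

w(s1, s2) = -4
w(w(s1, s2), s3) = -9
w(s4, s5) = 6
w(w(w(s1, s2), s3), w(s4, s5)) = -3


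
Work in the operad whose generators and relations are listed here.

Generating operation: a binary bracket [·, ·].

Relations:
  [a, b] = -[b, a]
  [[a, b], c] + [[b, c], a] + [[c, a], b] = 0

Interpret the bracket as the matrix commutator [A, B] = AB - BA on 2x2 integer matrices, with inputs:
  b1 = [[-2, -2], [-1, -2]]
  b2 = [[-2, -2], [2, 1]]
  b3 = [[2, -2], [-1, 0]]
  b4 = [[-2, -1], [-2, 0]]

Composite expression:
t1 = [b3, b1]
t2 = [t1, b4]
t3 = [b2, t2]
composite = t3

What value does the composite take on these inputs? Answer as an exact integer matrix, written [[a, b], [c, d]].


[[24, 64], [28, -24]]

[b3, b1] = [[0, -4], [2, 0]]
[[b3, b1], b4] = [[10, -8], [-4, -10]]
[b2, [[b3, b1], b4]] = [[24, 64], [28, -24]]


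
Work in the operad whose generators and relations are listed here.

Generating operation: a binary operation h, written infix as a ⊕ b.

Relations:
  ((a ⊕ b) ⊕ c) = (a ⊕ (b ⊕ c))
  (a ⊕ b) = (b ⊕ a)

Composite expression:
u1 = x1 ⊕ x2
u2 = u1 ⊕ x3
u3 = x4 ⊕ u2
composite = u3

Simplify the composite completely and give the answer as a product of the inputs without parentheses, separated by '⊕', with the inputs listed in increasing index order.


Shape and order are irrelevant to h; the x-input set decides.
(x1 ⊕ x2) flattens to x1 ⊕ x2
((x1 ⊕ x2) ⊕ x3) flattens to x1 ⊕ x2 ⊕ x3
(x4 ⊕ ((x1 ⊕ x2) ⊕ x3)) flattens to x4 ⊕ x1 ⊕ x2 ⊕ x3
the factors in increasing index order: x1 ⊕ x2 ⊕ x3 ⊕ x4

x1 ⊕ x2 ⊕ x3 ⊕ x4


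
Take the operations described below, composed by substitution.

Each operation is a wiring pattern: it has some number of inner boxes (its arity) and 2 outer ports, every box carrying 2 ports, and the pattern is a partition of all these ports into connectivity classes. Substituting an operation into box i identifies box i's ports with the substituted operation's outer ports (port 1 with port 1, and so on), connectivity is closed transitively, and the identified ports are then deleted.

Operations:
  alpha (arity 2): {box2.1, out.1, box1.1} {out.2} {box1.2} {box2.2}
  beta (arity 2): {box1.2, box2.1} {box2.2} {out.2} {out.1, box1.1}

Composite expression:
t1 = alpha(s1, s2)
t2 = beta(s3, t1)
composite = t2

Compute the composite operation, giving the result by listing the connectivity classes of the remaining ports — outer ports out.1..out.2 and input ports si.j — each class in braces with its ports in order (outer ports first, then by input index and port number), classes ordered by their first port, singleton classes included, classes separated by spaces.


After gluing at beta, chains via deleted ports link the s-ports.
after alpha, the pattern on (s1, s2) reads {out.1, s1.1, s2.1} {out.2} {s1.2} {s2.2} (out.j = its outer ports)
after beta, the pattern on (s3, s1, s2) reads {out.1, s3.1} {out.2} {s1.1, s2.1, s3.2} {s1.2} {s2.2} (out.j = its outer ports)

{out.1, s3.1} {out.2} {s1.1, s2.1, s3.2} {s1.2} {s2.2}


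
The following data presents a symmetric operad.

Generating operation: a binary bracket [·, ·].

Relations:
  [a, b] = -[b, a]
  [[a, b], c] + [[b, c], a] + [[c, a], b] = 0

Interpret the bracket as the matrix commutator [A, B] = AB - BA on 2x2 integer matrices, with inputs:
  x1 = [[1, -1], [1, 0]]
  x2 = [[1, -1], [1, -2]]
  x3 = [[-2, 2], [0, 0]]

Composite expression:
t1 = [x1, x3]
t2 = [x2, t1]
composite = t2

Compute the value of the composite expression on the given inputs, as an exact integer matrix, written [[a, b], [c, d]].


[[2, -4], [2, -2]]


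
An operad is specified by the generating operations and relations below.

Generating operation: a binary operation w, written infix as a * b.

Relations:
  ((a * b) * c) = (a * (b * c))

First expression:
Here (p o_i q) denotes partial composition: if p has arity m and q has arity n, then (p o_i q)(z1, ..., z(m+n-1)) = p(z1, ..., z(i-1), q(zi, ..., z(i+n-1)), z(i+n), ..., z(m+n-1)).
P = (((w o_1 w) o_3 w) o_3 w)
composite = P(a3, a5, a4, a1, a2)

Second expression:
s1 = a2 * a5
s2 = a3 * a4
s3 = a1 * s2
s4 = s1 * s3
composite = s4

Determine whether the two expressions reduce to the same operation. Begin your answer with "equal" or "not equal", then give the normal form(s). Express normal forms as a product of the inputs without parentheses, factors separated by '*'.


not equal: they reduce to a3 * a5 * a4 * a1 * a2 and a2 * a5 * a1 * a3 * a4

The first expression reduces to a3 * a5 * a4 * a1 * a2
The second expression reduces to a2 * a5 * a1 * a3 * a4
The normal forms differ: not equal.


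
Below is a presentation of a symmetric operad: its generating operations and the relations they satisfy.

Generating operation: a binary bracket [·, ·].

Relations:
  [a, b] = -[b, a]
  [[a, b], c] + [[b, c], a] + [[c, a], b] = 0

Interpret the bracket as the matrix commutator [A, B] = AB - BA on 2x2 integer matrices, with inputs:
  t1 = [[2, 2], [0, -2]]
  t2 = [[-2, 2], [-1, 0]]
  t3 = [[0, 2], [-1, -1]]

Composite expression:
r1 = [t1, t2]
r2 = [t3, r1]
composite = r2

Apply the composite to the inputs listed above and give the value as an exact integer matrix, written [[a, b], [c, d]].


[[20, 20], [0, -20]]

[t1, t2] = [[-2, 12], [4, 2]]
[t3, [t1, t2]] = [[20, 20], [0, -20]]


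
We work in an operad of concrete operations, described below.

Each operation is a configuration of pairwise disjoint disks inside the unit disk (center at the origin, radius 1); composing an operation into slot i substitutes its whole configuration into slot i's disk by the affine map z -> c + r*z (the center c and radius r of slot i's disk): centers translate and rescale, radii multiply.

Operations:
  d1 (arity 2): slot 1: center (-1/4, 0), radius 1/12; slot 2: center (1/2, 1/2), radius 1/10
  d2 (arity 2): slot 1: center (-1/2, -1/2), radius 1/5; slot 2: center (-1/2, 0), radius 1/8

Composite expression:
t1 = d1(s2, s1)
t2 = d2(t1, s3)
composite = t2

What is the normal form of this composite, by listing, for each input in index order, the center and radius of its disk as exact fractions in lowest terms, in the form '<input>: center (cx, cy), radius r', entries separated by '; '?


Each s-disk chains the slot maps above it in d2; radii multiply.
s2: after 2 affine steps, its disk has center (-11/20, -1/2), radius 1/60
s1: after 2 affine steps, its disk has center (-2/5, -2/5), radius 1/50
s3: after 1 affine step, its disk has center (-1/2, 0), radius 1/8

s1: center (-2/5, -2/5), radius 1/50; s2: center (-11/20, -1/2), radius 1/60; s3: center (-1/2, 0), radius 1/8


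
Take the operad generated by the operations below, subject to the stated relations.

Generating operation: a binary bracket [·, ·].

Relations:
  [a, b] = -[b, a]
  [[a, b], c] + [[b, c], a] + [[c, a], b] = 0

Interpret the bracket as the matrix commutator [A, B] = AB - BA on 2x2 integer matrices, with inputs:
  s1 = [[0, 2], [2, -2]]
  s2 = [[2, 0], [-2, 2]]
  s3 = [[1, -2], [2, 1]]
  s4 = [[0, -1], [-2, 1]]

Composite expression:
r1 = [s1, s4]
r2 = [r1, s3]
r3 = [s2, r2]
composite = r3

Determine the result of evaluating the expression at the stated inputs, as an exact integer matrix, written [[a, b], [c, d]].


[[16, 0], [-16, -16]]

[s1, s4] = [[-2, 0], [2, 2]]
[[s1, s4], s3] = [[4, 8], [8, -4]]
[s2, [[s1, s4], s3]] = [[16, 0], [-16, -16]]


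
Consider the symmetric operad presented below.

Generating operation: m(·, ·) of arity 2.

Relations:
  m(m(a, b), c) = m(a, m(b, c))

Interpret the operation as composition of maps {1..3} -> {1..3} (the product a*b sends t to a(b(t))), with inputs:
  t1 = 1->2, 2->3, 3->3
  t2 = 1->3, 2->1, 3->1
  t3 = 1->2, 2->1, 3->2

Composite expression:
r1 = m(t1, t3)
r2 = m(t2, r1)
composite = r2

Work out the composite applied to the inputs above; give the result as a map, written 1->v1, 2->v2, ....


m(t1, t3) = 1->3, 2->2, 3->3
m(t2, m(t1, t3)) = 1->1, 2->1, 3->1

1->1, 2->1, 3->1


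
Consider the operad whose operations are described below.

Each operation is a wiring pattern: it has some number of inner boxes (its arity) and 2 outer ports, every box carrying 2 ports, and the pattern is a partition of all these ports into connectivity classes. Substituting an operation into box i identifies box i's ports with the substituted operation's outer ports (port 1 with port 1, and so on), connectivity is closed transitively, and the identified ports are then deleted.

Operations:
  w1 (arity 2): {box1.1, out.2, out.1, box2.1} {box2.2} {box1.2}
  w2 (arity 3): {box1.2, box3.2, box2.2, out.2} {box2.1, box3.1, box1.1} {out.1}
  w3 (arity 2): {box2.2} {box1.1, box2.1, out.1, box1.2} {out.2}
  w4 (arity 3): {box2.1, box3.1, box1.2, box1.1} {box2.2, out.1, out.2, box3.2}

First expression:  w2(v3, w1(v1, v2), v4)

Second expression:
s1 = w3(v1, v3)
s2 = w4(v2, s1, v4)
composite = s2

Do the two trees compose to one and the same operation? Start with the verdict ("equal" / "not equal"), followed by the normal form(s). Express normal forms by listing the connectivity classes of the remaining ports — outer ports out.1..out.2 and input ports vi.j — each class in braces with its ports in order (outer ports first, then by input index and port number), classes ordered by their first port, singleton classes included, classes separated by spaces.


not equal; first: {out.1} {out.2, v1.1, v2.1, v3.1, v3.2, v4.1, v4.2} {v1.2} {v2.2}; second: {out.1, out.2, v4.2} {v1.1, v1.2, v2.1, v2.2, v3.1, v4.1} {v3.2}

The first composite normalizes to {out.1} {out.2, v1.1, v2.1, v3.1, v3.2, v4.1, v4.2} {v1.2} {v2.2}
The second composite normalizes to {out.1, out.2, v4.2} {v1.1, v1.2, v2.1, v2.2, v3.1, v4.1} {v3.2}
Distinct normal forms: not equal.


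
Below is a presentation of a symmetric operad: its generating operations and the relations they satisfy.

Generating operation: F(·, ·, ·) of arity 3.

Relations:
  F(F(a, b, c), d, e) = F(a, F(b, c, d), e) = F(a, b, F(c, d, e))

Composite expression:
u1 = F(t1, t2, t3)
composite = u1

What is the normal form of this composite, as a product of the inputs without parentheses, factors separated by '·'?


t1 · t2 · t3

All parenthesizations of F agree; list the t-inputs left to right.
F(t1, t2, t3) spells out as t1 · t2 · t3


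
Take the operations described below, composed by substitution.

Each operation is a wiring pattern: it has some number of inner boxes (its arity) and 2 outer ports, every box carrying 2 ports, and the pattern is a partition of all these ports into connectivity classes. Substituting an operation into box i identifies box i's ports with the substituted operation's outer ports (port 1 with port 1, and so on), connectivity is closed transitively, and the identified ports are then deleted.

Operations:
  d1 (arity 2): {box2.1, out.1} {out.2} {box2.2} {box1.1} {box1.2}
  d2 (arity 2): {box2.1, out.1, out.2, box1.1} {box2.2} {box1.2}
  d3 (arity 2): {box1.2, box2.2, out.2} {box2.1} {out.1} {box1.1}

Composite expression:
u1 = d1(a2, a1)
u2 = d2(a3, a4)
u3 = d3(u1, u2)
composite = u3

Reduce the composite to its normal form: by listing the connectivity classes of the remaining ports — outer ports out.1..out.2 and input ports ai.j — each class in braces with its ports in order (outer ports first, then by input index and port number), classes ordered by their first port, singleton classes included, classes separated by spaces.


Reachability decides: close wires over d3-identified ports.
composing d1 on (a2, a1), with out.j its own outer ports: {out.1, a1.1} {out.2} {a1.2} {a2.1} {a2.2}
composing d2 on (a3, a4), with out.j its own outer ports: {out.1, out.2, a3.1, a4.1} {a3.2} {a4.2}
composing d3 on (a2, a1, a3, a4), with out.j its own outer ports: {out.1} {out.2, a3.1, a4.1} {a1.1} {a1.2} {a2.1} {a2.2} {a3.2} {a4.2}

{out.1} {out.2, a3.1, a4.1} {a1.1} {a1.2} {a2.1} {a2.2} {a3.2} {a4.2}


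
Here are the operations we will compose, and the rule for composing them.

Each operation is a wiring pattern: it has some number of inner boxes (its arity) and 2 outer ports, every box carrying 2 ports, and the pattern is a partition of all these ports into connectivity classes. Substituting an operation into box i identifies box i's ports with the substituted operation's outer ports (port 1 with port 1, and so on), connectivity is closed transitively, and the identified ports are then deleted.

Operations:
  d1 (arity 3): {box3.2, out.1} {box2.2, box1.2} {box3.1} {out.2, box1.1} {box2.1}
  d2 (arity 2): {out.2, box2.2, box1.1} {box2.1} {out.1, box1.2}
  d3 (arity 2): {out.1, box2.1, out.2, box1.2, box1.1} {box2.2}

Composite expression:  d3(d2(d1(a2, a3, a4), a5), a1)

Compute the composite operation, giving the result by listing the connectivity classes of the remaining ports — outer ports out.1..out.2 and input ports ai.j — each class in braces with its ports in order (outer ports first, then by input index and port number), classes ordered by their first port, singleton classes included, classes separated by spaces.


Two ports join when wires chain via d3-identified ports.
after d1, the pattern on (a2, a3, a4) reads {out.1, a4.2} {out.2, a2.1} {a2.2, a3.2} {a3.1} {a4.1} (out.j = its outer ports)
after d2, the pattern on (a2, a3, a4, a5) reads {out.1, a2.1} {out.2, a4.2, a5.2} {a2.2, a3.2} {a3.1} {a4.1} {a5.1} (out.j = its outer ports)
after d3, the pattern on (a2, a3, a4, a5, a1) reads {out.1, out.2, a1.1, a2.1, a4.2, a5.2} {a1.2} {a2.2, a3.2} {a3.1} {a4.1} {a5.1} (out.j = its outer ports)

{out.1, out.2, a1.1, a2.1, a4.2, a5.2} {a1.2} {a2.2, a3.2} {a3.1} {a4.1} {a5.1}


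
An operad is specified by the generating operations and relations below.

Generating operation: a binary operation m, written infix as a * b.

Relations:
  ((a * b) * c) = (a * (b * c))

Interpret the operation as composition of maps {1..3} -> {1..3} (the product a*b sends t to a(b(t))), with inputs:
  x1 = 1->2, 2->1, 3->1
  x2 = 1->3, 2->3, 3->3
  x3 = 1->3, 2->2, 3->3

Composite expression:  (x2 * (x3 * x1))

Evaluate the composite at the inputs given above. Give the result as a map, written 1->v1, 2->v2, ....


(x3 * x1) = 1->2, 2->3, 3->3
(x2 * (x3 * x1)) = 1->3, 2->3, 3->3

1->3, 2->3, 3->3


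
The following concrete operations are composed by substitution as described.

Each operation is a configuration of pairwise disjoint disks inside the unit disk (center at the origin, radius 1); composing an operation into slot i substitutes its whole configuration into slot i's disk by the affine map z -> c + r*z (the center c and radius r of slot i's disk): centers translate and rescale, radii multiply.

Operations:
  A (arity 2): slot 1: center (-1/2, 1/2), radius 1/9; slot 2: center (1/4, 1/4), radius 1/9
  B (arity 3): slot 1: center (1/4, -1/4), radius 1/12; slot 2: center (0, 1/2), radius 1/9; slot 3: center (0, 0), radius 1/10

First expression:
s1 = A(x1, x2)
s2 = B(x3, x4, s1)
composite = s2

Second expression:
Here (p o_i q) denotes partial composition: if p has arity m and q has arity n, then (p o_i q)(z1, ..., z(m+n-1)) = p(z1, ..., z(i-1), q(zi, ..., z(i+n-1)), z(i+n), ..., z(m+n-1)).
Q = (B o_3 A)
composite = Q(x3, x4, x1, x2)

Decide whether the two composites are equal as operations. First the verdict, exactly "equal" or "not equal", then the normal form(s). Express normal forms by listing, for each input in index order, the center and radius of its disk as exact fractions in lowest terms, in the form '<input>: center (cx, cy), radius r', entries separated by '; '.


equal; both compose to x1: center (-1/20, 1/20), radius 1/90; x2: center (1/40, 1/40), radius 1/90; x3: center (1/4, -1/4), radius 1/12; x4: center (0, 1/2), radius 1/9

Normal form of the first expression: x1: center (-1/20, 1/20), radius 1/90; x2: center (1/40, 1/40), radius 1/90; x3: center (1/4, -1/4), radius 1/12; x4: center (0, 1/2), radius 1/9
Normal form of the second expression: x1: center (-1/20, 1/20), radius 1/90; x2: center (1/40, 1/40), radius 1/90; x3: center (1/4, -1/4), radius 1/12; x4: center (0, 1/2), radius 1/9
One common form — equal.


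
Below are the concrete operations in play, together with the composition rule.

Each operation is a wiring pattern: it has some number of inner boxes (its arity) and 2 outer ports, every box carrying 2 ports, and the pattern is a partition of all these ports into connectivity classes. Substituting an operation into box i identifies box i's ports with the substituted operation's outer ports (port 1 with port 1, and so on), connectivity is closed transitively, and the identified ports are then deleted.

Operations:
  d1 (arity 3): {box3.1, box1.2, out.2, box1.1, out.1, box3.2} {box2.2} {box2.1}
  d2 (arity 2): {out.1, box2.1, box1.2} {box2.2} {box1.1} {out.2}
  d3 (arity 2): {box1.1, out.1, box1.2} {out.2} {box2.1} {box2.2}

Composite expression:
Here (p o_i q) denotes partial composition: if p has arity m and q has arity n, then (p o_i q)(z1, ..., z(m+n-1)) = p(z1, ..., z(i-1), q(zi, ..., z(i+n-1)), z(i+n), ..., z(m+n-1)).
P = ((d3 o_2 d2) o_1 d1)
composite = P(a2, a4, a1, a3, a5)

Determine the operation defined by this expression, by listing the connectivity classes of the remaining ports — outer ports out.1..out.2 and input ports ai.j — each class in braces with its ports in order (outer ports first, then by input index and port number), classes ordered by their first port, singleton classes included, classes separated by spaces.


Two ports join when wires chain via d3-identified ports.
d1 over (a2, a4, a1) gives {out.1, out.2, a1.1, a1.2, a2.1, a2.2} {a4.1} {a4.2}, out.j being that stage's outer ports
d2 over (a3, a5) gives {out.1, a3.2, a5.1} {out.2} {a3.1} {a5.2}, out.j being that stage's outer ports
d3 over (a2, a4, a1, a3, a5) gives {out.1, a1.1, a1.2, a2.1, a2.2} {out.2} {a3.1} {a3.2, a5.1} {a4.1} {a4.2} {a5.2}, out.j being that stage's outer ports

{out.1, a1.1, a1.2, a2.1, a2.2} {out.2} {a3.1} {a3.2, a5.1} {a4.1} {a4.2} {a5.2}


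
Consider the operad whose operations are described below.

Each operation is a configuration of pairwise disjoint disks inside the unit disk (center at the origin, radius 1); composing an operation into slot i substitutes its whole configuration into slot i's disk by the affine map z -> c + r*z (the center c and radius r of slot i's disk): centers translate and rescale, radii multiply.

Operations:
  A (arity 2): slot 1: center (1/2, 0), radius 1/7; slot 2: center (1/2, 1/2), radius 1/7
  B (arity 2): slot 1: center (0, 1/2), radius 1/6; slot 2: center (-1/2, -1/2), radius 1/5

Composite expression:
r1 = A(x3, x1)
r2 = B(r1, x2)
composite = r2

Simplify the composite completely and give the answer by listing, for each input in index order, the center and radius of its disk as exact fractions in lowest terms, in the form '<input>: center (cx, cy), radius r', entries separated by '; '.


Only the slot chain above each x matters under B; compose those maps.
tracing x3 down its 2-map path: center (1/12, 1/2), radius 1/42
tracing x1 down its 2-map path: center (1/12, 7/12), radius 1/42
tracing x2 down its 1-map path: center (-1/2, -1/2), radius 1/5

x1: center (1/12, 7/12), radius 1/42; x2: center (-1/2, -1/2), radius 1/5; x3: center (1/12, 1/2), radius 1/42


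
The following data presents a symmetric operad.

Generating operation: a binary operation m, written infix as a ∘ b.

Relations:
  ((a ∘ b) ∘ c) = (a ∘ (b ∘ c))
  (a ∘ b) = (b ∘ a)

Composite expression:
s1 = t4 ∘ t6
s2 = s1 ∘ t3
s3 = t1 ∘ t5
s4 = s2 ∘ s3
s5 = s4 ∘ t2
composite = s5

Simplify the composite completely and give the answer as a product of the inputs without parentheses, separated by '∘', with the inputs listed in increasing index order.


t1 ∘ t2 ∘ t3 ∘ t4 ∘ t5 ∘ t6

Key point: m commutes, so take the t-inputs in any fixed order.
(t4 ∘ t6) spells out as t4 ∘ t6
((t4 ∘ t6) ∘ t3) spells out as t4 ∘ t6 ∘ t3
(t1 ∘ t5) spells out as t1 ∘ t5
(((t4 ∘ t6) ∘ t3) ∘ (t1 ∘ t5)) spells out as t4 ∘ t6 ∘ t3 ∘ t1 ∘ t5
((((t4 ∘ t6) ∘ t3) ∘ (t1 ∘ t5)) ∘ t2) spells out as t4 ∘ t6 ∘ t3 ∘ t1 ∘ t5 ∘ t2
the factors in increasing index order: t1 ∘ t2 ∘ t3 ∘ t4 ∘ t5 ∘ t6


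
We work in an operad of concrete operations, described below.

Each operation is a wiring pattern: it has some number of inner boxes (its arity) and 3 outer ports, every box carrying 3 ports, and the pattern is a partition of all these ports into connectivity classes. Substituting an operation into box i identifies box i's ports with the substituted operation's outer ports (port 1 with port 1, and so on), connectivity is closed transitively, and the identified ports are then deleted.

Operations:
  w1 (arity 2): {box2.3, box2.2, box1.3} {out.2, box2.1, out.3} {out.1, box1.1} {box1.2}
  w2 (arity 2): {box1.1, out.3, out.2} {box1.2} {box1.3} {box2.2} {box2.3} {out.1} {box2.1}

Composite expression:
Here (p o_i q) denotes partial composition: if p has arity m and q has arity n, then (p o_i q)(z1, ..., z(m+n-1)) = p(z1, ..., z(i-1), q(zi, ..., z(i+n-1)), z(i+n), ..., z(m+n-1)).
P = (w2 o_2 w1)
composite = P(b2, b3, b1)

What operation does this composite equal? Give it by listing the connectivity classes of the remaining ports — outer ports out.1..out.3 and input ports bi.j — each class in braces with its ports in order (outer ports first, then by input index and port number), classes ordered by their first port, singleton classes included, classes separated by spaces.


{out.1} {out.2, out.3, b2.1} {b1.1} {b1.2, b1.3, b3.3} {b2.2} {b2.3} {b3.1} {b3.2}

Treat the ports identified at w2 as solder joints: merge, then drop.
w1 over (b3, b1) gives {out.1, b3.1} {out.2, out.3, b1.1} {b1.2, b1.3, b3.3} {b3.2}, out.j being that stage's outer ports
w2 over (b2, b3, b1) gives {out.1} {out.2, out.3, b2.1} {b1.1} {b1.2, b1.3, b3.3} {b2.2} {b2.3} {b3.1} {b3.2}, out.j being that stage's outer ports


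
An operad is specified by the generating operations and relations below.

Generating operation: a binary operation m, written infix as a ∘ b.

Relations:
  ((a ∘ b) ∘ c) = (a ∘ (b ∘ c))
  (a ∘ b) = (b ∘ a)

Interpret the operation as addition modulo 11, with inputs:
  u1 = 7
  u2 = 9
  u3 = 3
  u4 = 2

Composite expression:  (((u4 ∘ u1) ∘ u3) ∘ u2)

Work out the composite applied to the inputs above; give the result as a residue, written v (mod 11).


10 (mod 11)

(u4 ∘ u1) = 9
((u4 ∘ u1) ∘ u3) = 1
(((u4 ∘ u1) ∘ u3) ∘ u2) = 10


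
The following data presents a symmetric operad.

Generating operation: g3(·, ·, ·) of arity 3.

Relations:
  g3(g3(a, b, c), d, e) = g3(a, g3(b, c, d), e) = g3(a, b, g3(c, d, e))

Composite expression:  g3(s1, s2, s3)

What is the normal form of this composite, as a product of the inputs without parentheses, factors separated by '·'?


s1 · s2 · s3

Every regrouping of g3 is equal, so read the s-inputs in written order.
g3(s1, s2, s3) collapses to s1 · s2 · s3


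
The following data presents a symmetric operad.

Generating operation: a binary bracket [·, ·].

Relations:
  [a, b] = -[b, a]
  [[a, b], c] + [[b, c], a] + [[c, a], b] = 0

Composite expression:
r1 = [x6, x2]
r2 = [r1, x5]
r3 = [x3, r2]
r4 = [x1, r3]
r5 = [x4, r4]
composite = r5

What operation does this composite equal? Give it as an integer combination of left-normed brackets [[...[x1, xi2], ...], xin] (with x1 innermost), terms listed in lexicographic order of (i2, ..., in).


-[[[[[x1, x2], x6], x5], x3], x4] + [[[[[x1, x3], x2], x6], x5], x4] - [[[[[x1, x3], x5], x2], x6], x4] + [[[[[x1, x3], x5], x6], x2], x4] - [[[[[x1, x3], x6], x2], x5], x4] + [[[[[x1, x5], x2], x6], x3], x4] - [[[[[x1, x5], x6], x2], x3], x4] + [[[[[x1, x6], x2], x5], x3], x4]

Expand each bracket as ab - ba; the x1-initial words give the coefficients.
Composite bracket: [x4, [x1, [x3, [[x6, x2], x5]]]]
The bracket unfolds into 32 signed words via [a, b] = ab - ba (2^5 = 32).
Keep just the words that open with x1:
  x1x2x6x5x3x4 appears with sign -1, giving the term -[[[[[x1, x2], x6], x5], x3], x4]
  x1x3x2x6x5x4 appears with sign +1, giving the term +[[[[[x1, x3], x2], x6], x5], x4]
  x1x3x5x2x6x4 appears with sign -1, giving the term -[[[[[x1, x3], x5], x2], x6], x4]
  x1x3x5x6x2x4 appears with sign +1, giving the term +[[[[[x1, x3], x5], x6], x2], x4]
  x1x3x6x2x5x4 appears with sign -1, giving the term -[[[[[x1, x3], x6], x2], x5], x4]
  x1x5x2x6x3x4 appears with sign +1, giving the term +[[[[[x1, x5], x2], x6], x3], x4]
  x1x5x6x2x3x4 appears with sign -1, giving the term -[[[[[x1, x5], x6], x2], x3], x4]
  x1x6x2x5x3x4 appears with sign +1, giving the term +[[[[[x1, x6], x2], x5], x3], x4]


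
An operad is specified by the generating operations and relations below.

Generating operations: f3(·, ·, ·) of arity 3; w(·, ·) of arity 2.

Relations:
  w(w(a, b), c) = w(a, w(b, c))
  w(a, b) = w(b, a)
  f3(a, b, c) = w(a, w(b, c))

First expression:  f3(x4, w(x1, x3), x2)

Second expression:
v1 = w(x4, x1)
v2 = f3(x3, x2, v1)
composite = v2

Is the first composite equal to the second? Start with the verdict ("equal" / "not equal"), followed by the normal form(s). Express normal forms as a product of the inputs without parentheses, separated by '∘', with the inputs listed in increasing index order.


equal: each reduces to x1 ∘ x2 ∘ x3 ∘ x4

The first composite normalizes to x1 ∘ x2 ∘ x3 ∘ x4
The second composite normalizes to x1 ∘ x2 ∘ x3 ∘ x4
Both agree, so they are equal.


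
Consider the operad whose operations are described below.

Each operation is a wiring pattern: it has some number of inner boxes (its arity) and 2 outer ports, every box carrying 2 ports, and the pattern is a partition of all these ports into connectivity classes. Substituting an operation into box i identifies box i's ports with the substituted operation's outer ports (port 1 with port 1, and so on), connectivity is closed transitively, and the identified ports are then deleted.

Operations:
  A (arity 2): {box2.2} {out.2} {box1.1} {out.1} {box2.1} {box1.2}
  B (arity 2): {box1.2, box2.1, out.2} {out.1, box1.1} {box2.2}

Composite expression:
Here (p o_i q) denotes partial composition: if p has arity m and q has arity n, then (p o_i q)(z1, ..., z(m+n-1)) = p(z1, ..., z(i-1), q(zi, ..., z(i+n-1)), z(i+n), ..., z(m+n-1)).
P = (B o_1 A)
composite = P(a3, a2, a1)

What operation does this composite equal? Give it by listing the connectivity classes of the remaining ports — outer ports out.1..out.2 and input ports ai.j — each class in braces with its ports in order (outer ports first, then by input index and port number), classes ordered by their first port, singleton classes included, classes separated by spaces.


{out.1} {out.2, a1.1} {a1.2} {a2.1} {a2.2} {a3.1} {a3.2}

Two ports join when wires chain via B-identified ports.
after A, the pattern on (a3, a2) reads {out.1} {out.2} {a2.1} {a2.2} {a3.1} {a3.2} (out.j = its outer ports)
after B, the pattern on (a3, a2, a1) reads {out.1} {out.2, a1.1} {a1.2} {a2.1} {a2.2} {a3.1} {a3.2} (out.j = its outer ports)
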